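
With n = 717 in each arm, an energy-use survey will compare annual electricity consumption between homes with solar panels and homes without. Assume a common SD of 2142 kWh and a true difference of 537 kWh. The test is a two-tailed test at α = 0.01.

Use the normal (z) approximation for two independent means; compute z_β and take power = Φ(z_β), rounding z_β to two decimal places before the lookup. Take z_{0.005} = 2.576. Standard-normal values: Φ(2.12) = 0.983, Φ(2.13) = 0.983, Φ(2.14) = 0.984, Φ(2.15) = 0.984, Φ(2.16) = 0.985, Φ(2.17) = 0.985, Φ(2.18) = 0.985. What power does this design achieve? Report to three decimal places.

z_β = δ·√(n/(σ₁²+σ₂²)) − z_{α/2}
    = 537 · √(717/9176328) − 2.576
    = 537 · 0.00884 − 2.576
    = 4.7468 − 2.576 = 2.1708 → 2.17
Power = Φ(2.17) = 0.985.

Power ≈ 0.985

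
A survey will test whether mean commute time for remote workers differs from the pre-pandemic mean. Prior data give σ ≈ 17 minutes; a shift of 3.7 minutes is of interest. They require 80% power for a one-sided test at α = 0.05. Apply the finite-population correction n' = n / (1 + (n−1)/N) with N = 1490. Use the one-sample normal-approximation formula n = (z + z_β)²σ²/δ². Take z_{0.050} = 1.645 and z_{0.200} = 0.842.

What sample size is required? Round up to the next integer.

n = 121

n = (z_α + z_β)² · σ² / δ²
  = (1.645 + 0.842)² · 17² / 3.7²
  = 6.1852 · 289 / 13.69
  = 130.57
Finite-population correction (N = 1490): 130.57 / (1 + (130.57 − 1)/1490) = 120.12.
Round up → n = 121.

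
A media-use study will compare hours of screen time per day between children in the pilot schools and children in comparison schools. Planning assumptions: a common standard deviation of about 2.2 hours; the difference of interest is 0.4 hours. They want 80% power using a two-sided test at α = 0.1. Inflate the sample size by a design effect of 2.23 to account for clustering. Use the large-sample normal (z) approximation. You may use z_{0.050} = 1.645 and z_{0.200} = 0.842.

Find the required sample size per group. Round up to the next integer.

n = 835 per group

n = (z_{α/2} + z_β)² · (σ₁² + σ₂²) / δ²
  = (1.645 + 0.842)² · (2·2.2² = 9.68) / 0.4²
  = 6.1852 · 9.68 / 0.16
  = 374.20
Design effect: 2.23 × 374.20 = 834.47.
Round up → n = 835 per group.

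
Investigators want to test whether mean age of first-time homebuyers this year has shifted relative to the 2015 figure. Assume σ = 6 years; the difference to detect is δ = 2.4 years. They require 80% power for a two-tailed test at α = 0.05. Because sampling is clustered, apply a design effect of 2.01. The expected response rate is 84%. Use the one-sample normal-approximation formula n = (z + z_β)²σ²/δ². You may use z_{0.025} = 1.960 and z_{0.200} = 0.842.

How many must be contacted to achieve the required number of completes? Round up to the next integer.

n = 118

n = (z_{α/2} + z_β)² · σ² / δ²
  = (1.960 + 0.842)² · 6² / 2.4²
  = 7.8512 · 36 / 5.76
  = 49.07
Design effect: 2.01 × 49.07 = 98.63.
Adjust for 84% response: 98.63 / 0.84 = 117.42.
Round up → n = 118.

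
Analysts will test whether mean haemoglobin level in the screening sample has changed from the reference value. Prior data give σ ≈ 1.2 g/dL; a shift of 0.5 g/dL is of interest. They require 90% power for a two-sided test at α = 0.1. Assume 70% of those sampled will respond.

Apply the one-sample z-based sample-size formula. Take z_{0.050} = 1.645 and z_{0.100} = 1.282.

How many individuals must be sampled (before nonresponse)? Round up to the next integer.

n = (z_{α/2} + z_β)² · σ² / δ²
  = (1.645 + 1.282)² · 1.2² / 0.5²
  = 8.5673 · 1.44 / 0.25
  = 49.35
Adjust for 70% response: 49.35 / 0.70 = 70.50.
Round up → n = 71.

n = 71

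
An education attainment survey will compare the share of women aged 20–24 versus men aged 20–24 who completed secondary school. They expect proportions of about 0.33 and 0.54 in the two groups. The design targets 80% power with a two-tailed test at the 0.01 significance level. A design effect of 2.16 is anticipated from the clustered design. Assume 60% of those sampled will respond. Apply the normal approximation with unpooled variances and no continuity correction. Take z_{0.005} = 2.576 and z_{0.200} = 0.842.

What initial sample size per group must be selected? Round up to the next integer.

n = (z_{α/2} + z_β)² · [p₁(1−p₁) + p₂(1−p₂)] / (p₁ − p₂)²
  = (2.576 + 0.842)² · (0.33·0.67 + 0.54·0.46) / (-0.21)²
  = (3.418)² · (0.2211 + 0.2484) / 0.0441
  = 11.6827 · 0.4695 / 0.0441
  = 124.38
Design effect: 2.16 × 124.38 = 268.65.
Adjust for 60% response: 268.65 / 0.60 = 447.76.
Round up → n = 448 per group.

n = 448 per group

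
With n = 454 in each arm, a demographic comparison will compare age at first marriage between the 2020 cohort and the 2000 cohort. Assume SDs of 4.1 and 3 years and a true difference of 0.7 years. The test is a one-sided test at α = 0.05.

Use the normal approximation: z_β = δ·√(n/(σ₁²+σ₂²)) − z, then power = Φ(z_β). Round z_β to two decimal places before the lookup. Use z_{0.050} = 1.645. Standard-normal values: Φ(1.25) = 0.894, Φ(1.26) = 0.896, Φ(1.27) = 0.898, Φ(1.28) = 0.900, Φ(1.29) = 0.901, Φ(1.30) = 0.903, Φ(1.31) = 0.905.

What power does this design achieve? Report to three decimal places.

Power ≈ 0.901

z_β = δ·√(n/(σ₁²+σ₂²)) − z_α
    = 0.7 · √(454/25.81) − 1.645
    = 0.7 · 4.19405 − 1.645
    = 2.9358 − 1.645 = 1.2908 → 1.29
Power = Φ(1.29) = 0.901.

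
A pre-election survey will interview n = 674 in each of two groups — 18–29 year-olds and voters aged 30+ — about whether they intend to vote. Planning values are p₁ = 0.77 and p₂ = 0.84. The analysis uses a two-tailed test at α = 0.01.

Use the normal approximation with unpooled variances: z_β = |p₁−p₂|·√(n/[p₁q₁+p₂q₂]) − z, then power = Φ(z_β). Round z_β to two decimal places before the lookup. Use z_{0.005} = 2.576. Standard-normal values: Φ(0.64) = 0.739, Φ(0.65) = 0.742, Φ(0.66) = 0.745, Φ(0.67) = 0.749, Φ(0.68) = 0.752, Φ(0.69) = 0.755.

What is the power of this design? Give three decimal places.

z_β = |p₁−p₂|·√(n/[p₁q₁+p₂q₂]) − z_{α/2}
    = 0.07 · √(674/0.3115) − 2.576
    = 0.07 · 46.5158 − 2.576
    = 3.2561 − 2.576 = 0.6801 → 0.68
Power = Φ(0.68) = 0.752.

Power ≈ 0.752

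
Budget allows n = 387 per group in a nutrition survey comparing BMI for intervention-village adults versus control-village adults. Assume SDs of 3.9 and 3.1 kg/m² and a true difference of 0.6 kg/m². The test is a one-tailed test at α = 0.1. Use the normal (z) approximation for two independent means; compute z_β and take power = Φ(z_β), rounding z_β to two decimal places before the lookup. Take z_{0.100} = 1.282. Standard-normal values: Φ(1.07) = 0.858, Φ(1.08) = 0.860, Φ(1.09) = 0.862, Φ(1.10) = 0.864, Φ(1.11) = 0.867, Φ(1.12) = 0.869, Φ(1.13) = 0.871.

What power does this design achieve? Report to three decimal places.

Power ≈ 0.862

z_β = δ·√(n/(σ₁²+σ₂²)) − z_α
    = 0.6 · √(387/24.82) − 1.282
    = 0.6 · 3.94870 − 1.282
    = 2.3692 − 1.282 = 1.0872 → 1.09
Power = Φ(1.09) = 0.862.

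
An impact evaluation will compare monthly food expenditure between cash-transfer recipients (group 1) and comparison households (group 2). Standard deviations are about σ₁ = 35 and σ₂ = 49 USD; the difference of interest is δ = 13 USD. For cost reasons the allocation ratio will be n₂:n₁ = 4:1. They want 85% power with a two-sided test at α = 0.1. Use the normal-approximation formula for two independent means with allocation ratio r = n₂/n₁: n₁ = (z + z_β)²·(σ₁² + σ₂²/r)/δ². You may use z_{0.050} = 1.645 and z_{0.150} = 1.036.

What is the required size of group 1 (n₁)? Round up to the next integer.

n₁ = (z_{α/2} + z_β)² · (σ₁² + σ₂²/r) / δ²
   = (1.645 + 1.036)² · (35² + 49²/4) / 13²
   = 7.1878 · (1225 + 600.25) / 169
   = 7.1878 · 1825.2 / 169
   = 77.63
Round up → n₁ = 78; n₂ = r·n₁ = 4 × 78 = 312.

n₁ = 78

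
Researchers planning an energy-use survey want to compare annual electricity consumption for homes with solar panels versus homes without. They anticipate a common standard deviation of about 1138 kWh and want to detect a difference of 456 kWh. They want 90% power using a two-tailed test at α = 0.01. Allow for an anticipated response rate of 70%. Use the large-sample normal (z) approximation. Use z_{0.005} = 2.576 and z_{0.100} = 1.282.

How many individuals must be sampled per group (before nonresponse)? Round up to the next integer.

n = 265 per group

n = (z_{α/2} + z_β)² · (σ₁² + σ₂²) / δ²
  = (2.576 + 1.282)² · (2·1138² = 2590088) / 456²
  = 14.8842 · 2590088 / 207936
  = 185.40
Adjust for 70% response: 185.40 / 0.70 = 264.86.
Round up → n = 265 per group.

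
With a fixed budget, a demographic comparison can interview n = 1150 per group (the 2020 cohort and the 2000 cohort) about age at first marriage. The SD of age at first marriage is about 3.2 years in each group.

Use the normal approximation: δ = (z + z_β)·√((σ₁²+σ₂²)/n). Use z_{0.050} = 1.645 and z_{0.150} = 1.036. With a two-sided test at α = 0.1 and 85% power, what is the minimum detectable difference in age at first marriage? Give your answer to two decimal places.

Minimum detectable difference ≈ 0.36 years

δ = (z_{α/2} + z_β) · √((σ₁²+σ₂²)/n)
  = (1.645 + 1.036) · √(20.48/1150)
  = 2.681 · √0.01781
  = 2.681 · 0.1334
  = 0.3578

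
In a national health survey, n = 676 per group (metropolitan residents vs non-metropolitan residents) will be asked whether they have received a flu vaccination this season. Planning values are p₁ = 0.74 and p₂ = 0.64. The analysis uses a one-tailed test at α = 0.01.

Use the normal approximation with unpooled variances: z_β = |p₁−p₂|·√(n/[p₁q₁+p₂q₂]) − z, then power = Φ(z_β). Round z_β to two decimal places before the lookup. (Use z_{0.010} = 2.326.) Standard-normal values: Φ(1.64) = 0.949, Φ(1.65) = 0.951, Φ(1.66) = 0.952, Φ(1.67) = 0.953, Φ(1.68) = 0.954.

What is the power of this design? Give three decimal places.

z_β = |p₁−p₂|·√(n/[p₁q₁+p₂q₂]) − z_α
    = 0.10 · √(676/0.4228) − 2.326
    = 0.10 · 39.9858 − 2.326
    = 3.9986 − 2.326 = 1.6726 → 1.67
Power = Φ(1.67) = 0.953.

Power ≈ 0.953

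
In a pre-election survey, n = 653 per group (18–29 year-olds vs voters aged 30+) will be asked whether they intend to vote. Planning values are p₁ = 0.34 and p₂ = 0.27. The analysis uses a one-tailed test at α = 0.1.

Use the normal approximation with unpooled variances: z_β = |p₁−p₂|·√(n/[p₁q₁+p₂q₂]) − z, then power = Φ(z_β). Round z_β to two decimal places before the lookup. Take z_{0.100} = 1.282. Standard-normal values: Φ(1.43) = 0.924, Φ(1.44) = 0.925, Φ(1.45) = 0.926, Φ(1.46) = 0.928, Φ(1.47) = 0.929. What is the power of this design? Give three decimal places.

Power ≈ 0.929

z_β = |p₁−p₂|·√(n/[p₁q₁+p₂q₂]) − z_α
    = 0.07 · √(653/0.4215) − 1.282
    = 0.07 · 39.3602 − 1.282
    = 2.7552 − 1.282 = 1.4732 → 1.47
Power = Φ(1.47) = 0.929.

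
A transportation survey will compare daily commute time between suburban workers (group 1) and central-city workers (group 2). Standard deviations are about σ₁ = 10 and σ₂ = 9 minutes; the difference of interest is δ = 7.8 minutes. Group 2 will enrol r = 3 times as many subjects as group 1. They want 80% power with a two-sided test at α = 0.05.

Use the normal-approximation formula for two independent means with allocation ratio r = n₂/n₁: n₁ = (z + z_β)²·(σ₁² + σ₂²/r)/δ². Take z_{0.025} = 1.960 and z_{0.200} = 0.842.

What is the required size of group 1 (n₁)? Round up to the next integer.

n₁ = 17

n₁ = (z_{α/2} + z_β)² · (σ₁² + σ₂²/r) / δ²
   = (1.960 + 0.842)² · (10² + 9²/3) / 7.8²
   = 7.8512 · (100 + 27) / 60.84
   = 7.8512 · 127 / 60.84
   = 16.39
Round up → n₁ = 17; n₂ = r·n₁ = 3 × 17 = 51.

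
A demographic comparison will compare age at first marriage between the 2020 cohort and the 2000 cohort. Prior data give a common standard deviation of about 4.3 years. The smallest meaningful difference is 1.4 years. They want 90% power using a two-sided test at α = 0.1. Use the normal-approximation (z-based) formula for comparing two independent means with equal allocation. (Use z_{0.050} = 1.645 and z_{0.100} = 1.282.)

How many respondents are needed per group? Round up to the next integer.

n = (z_{α/2} + z_β)² · (σ₁² + σ₂²) / δ²
  = (1.645 + 1.282)² · (2·4.3² = 36.98) / 1.4²
  = 8.5673 · 36.98 / 1.96
  = 161.64
Round up → n = 162 per group.

n = 162 per group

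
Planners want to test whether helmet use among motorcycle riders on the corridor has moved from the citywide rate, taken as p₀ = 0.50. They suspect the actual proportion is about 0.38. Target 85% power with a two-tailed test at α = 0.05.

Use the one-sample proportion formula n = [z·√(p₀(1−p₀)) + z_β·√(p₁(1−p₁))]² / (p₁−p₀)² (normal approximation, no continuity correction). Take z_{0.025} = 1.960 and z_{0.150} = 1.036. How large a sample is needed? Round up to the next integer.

n = 153

n = [z_{α/2}·√(p₀q₀) + z_β·√(p₁q₁)]² / (p₁ − p₀)²
  = [1.960·√(0.50·0.50) + 1.036·√(0.38·0.62)]² / (-0.12)²
  = [1.960·0.5000 + 1.036·0.4854]² / 0.0144
  = [1.4829]² / 0.0144
  = 152.70
Round up → n = 153.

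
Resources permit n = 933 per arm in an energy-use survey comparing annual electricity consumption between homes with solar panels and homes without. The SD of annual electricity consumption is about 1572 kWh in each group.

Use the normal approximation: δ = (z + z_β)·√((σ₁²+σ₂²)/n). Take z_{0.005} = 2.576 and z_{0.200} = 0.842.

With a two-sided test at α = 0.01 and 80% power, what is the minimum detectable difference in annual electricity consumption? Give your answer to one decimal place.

δ = (z_{α/2} + z_β) · √((σ₁²+σ₂²)/n)
  = (2.576 + 0.842) · √(4942368/933)
  = 3.418 · √5297.3
  = 3.418 · 72.7825
  = 248.7704

Minimum detectable difference ≈ 248.8 kWh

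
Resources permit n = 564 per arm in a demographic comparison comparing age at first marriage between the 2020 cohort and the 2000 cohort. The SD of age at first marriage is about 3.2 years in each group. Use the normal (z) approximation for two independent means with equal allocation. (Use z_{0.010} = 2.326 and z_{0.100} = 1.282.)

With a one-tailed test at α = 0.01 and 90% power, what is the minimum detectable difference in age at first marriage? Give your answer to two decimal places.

δ = (z_α + z_β) · √((σ₁²+σ₂²)/n)
  = (2.326 + 1.282) · √(20.48/564)
  = 3.608 · √0.03631
  = 3.608 · 0.1906
  = 0.6875

Minimum detectable difference ≈ 0.69 years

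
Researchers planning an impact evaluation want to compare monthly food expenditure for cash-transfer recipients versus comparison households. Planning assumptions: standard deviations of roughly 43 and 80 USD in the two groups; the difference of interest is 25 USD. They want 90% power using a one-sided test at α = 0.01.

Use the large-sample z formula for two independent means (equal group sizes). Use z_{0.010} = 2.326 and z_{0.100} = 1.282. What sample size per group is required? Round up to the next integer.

n = 172 per group

n = (z_α + z_β)² · (σ₁² + σ₂²) / δ²
  = (2.326 + 1.282)² · (43² + 80² = 8249) / 25²
  = 13.0177 · 8249 / 625
  = 171.81
Round up → n = 172 per group.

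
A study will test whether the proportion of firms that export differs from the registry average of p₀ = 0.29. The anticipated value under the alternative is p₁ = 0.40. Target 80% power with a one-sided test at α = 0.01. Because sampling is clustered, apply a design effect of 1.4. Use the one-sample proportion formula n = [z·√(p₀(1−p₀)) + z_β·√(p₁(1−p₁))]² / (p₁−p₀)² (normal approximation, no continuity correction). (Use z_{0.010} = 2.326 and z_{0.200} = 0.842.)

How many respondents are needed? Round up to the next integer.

n = [z_α·√(p₀q₀) + z_β·√(p₁q₁)]² / (p₁ − p₀)²
  = [2.326·√(0.29·0.71) + 0.842·√(0.40·0.60)]² / (0.11)²
  = [2.326·0.4538 + 0.842·0.4899]² / 0.0121
  = [1.4679]² / 0.0121
  = 178.09
Design effect: 1.4 × 178.09 = 249.32.
Round up → n = 250.

n = 250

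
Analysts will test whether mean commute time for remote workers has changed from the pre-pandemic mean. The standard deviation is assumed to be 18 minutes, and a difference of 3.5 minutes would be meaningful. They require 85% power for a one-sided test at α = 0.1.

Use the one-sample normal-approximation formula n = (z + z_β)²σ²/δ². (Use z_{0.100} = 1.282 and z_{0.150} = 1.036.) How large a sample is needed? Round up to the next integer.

n = 143

n = (z_α + z_β)² · σ² / δ²
  = (1.282 + 1.036)² · 18² / 3.5²
  = 5.3731 · 324 / 12.25
  = 142.11
Round up → n = 143.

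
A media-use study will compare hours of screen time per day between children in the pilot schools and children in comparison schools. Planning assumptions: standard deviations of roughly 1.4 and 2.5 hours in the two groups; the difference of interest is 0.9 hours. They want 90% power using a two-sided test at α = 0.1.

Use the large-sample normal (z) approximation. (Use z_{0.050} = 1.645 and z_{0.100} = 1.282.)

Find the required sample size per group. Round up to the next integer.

n = (z_{α/2} + z_β)² · (σ₁² + σ₂²) / δ²
  = (1.645 + 1.282)² · (1.4² + 2.5² = 8.21) / 0.9²
  = 8.5673 · 8.21 / 0.81
  = 86.84
Round up → n = 87 per group.

n = 87 per group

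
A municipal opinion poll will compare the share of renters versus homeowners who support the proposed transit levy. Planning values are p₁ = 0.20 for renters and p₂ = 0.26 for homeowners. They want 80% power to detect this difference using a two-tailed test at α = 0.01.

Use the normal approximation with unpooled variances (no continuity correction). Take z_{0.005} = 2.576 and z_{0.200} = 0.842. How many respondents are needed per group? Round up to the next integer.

n = 1144 per group

n = (z_{α/2} + z_β)² · [p₁(1−p₁) + p₂(1−p₂)] / (p₁ − p₂)²
  = (2.576 + 0.842)² · (0.20·0.80 + 0.26·0.74) / (-0.06)²
  = (3.418)² · (0.1600 + 0.1924) / 0.0036
  = 11.6827 · 0.3524 / 0.0036
  = 1143.61
Round up → n = 1144 per group.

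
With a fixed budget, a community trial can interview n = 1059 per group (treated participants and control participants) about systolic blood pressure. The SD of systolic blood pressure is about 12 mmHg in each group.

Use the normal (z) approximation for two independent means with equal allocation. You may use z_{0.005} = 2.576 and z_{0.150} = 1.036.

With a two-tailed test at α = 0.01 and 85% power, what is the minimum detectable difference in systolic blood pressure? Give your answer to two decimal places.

δ = (z_{α/2} + z_β) · √((σ₁²+σ₂²)/n)
  = (2.576 + 1.036) · √(288/1059)
  = 3.612 · √0.27195
  = 3.612 · 0.5215
  = 1.8836

Minimum detectable difference ≈ 1.88 mmHg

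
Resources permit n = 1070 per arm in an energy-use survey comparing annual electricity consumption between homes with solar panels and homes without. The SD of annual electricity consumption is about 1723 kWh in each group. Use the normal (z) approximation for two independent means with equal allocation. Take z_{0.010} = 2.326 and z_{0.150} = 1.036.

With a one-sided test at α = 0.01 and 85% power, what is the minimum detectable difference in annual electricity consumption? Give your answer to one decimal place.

Minimum detectable difference ≈ 250.4 kWh

δ = (z_α + z_β) · √((σ₁²+σ₂²)/n)
  = (2.326 + 1.036) · √(5937458/1070)
  = 3.362 · √5549.0
  = 3.362 · 74.4918
  = 250.4414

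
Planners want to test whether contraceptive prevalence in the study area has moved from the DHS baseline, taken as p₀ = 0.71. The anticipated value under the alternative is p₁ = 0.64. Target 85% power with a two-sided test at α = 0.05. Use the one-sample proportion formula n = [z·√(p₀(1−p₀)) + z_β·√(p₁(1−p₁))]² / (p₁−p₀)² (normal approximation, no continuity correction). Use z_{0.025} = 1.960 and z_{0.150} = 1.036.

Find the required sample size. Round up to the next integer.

n = 393

n = [z_{α/2}·√(p₀q₀) + z_β·√(p₁q₁)]² / (p₁ − p₀)²
  = [1.960·√(0.71·0.29) + 1.036·√(0.64·0.36)]² / (-0.07)²
  = [1.960·0.4538 + 1.036·0.4800]² / 0.0049
  = [1.3867]² / 0.0049
  = 392.41
Round up → n = 393.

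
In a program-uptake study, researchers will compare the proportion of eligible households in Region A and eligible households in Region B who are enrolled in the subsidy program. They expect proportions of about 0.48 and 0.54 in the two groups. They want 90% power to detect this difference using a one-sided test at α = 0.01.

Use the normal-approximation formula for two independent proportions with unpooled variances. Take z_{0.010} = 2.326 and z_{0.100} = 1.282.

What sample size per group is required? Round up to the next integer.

n = (z_α + z_β)² · [p₁(1−p₁) + p₂(1−p₂)] / (p₁ − p₂)²
  = (2.326 + 1.282)² · (0.48·0.52 + 0.54·0.46) / (-0.06)²
  = (3.608)² · (0.2496 + 0.2484) / 0.0036
  = 13.0177 · 0.4980 / 0.0036
  = 1800.78
Round up → n = 1801 per group.

n = 1801 per group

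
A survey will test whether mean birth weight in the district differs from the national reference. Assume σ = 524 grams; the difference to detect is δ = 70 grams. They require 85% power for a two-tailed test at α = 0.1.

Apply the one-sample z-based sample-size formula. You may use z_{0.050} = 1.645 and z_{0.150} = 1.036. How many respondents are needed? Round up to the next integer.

n = 403

n = (z_{α/2} + z_β)² · σ² / δ²
  = (1.645 + 1.036)² · 524² / 70²
  = 7.1878 · 274576 / 4900
  = 402.77
Round up → n = 403.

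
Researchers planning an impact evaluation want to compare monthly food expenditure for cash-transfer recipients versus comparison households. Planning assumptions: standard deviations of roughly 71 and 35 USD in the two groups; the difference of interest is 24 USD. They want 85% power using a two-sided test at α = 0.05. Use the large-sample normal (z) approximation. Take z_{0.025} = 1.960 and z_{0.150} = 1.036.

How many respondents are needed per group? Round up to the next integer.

n = 98 per group

n = (z_{α/2} + z_β)² · (σ₁² + σ₂²) / δ²
  = (1.960 + 1.036)² · (71² + 35² = 6266) / 24²
  = 8.9760 · 6266 / 576
  = 97.65
Round up → n = 98 per group.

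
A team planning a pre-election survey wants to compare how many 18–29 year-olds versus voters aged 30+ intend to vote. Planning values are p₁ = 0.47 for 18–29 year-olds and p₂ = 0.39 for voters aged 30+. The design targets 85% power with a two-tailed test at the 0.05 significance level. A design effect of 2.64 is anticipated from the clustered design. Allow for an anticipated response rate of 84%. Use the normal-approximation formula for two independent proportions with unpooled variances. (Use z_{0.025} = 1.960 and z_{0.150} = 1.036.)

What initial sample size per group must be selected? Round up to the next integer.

n = (z_{α/2} + z_β)² · [p₁(1−p₁) + p₂(1−p₂)] / (p₁ − p₂)²
  = (1.960 + 1.036)² · (0.47·0.53 + 0.39·0.61) / (0.08)²
  = (2.996)² · (0.2491 + 0.2379) / 0.0064
  = 8.9760 · 0.4870 / 0.0064
  = 683.02
Design effect: 2.64 × 683.02 = 1803.17.
Adjust for 84% response: 1803.17 / 0.84 = 2146.63.
Round up → n = 2147 per group.

n = 2147 per group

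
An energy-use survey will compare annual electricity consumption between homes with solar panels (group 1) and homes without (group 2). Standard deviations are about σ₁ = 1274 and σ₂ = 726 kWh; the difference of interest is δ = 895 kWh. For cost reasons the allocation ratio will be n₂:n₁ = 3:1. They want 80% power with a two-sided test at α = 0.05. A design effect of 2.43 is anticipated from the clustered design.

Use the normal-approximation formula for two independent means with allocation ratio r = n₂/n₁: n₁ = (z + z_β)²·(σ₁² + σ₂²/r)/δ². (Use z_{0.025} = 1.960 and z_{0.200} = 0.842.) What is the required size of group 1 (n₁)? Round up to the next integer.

n₁ = 43

n₁ = (z_{α/2} + z_β)² · (σ₁² + σ₂²/r) / δ²
   = (1.960 + 0.842)² · (1274² + 726²/3) / 895²
   = 7.8512 · (1623076 + 175692) / 801025
   = 7.8512 · 1798768 / 801025
   = 17.63
Design effect: 2.43 × 17.63 = 42.84.
Round up → n₁ = 43; n₂ = r·n₁ = 3 × 43 = 129.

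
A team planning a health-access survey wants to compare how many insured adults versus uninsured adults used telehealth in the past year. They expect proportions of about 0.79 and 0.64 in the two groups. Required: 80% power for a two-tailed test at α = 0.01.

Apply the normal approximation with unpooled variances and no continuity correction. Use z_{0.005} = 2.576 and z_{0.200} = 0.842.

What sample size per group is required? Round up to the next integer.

n = 206 per group

n = (z_{α/2} + z_β)² · [p₁(1−p₁) + p₂(1−p₂)] / (p₁ − p₂)²
  = (2.576 + 0.842)² · (0.79·0.21 + 0.64·0.36) / (0.15)²
  = (3.418)² · (0.1659 + 0.2304) / 0.0225
  = 11.6827 · 0.3963 / 0.0225
  = 205.77
Round up → n = 206 per group.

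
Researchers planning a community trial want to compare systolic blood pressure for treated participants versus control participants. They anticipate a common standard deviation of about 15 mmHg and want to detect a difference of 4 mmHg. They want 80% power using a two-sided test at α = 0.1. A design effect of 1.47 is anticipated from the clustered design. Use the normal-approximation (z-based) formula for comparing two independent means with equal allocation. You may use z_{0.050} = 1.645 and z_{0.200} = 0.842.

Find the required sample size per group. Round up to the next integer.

n = (z_{α/2} + z_β)² · (σ₁² + σ₂²) / δ²
  = (1.645 + 0.842)² · (2·15² = 450) / 4²
  = 6.1852 · 450 / 16
  = 173.96
Design effect: 1.47 × 173.96 = 255.72.
Round up → n = 256 per group.

n = 256 per group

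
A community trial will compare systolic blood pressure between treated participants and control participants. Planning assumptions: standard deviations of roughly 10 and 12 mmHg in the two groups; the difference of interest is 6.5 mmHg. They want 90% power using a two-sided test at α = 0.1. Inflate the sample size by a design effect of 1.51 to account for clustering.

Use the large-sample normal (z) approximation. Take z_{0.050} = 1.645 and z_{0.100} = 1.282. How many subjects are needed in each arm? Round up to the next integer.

n = 75 per group

n = (z_{α/2} + z_β)² · (σ₁² + σ₂²) / δ²
  = (1.645 + 1.282)² · (10² + 12² = 244) / 6.5²
  = 8.5673 · 244 / 42.25
  = 49.48
Design effect: 1.51 × 49.48 = 74.71.
Round up → n = 75 per group.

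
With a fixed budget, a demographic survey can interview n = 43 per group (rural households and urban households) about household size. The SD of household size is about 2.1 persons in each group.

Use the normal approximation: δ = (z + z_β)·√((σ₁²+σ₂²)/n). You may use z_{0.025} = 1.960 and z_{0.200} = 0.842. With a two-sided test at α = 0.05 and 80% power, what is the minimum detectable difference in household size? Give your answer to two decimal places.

Minimum detectable difference ≈ 1.27 persons

δ = (z_{α/2} + z_β) · √((σ₁²+σ₂²)/n)
  = (1.960 + 0.842) · √(8.82/43)
  = 2.802 · √0.20512
  = 2.802 · 0.4529
  = 1.2690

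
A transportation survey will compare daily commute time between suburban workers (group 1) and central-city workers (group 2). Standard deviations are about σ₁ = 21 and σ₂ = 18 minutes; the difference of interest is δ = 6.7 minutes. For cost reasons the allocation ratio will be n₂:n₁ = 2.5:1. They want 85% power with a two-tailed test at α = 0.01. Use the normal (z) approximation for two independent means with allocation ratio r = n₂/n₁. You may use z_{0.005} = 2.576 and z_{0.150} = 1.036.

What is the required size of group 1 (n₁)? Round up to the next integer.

n₁ = (z_{α/2} + z_β)² · (σ₁² + σ₂²/r) / δ²
   = (2.576 + 1.036)² · (21² + 18²/2.5) / 6.7²
   = 13.0465 · (441 + 129.6) / 44.89
   = 13.0465 · 570.6 / 44.89
   = 165.84
Round up → n₁ = 166; n₂ = r·n₁ = 2.5 × 166 = 415.

n₁ = 166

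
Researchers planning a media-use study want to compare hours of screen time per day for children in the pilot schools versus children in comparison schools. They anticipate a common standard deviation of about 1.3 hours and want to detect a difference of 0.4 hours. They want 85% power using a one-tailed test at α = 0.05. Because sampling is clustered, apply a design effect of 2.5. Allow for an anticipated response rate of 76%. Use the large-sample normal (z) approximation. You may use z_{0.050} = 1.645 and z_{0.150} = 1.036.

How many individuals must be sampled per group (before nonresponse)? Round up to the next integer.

n = (z_α + z_β)² · (σ₁² + σ₂²) / δ²
  = (1.645 + 1.036)² · (2·1.3² = 3.38) / 0.4²
  = 7.1878 · 3.38 / 0.16
  = 151.84
Design effect: 2.5 × 151.84 = 379.60.
Adjust for 76% response: 379.60 / 0.76 = 499.48.
Round up → n = 500 per group.

n = 500 per group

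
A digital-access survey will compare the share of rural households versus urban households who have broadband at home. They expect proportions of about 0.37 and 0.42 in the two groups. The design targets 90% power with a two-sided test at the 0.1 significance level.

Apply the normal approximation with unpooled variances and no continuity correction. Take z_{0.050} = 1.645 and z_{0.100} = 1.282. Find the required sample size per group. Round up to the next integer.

n = (z_{α/2} + z_β)² · [p₁(1−p₁) + p₂(1−p₂)] / (p₁ − p₂)²
  = (1.645 + 1.282)² · (0.37·0.63 + 0.42·0.58) / (-0.05)²
  = (2.927)² · (0.2331 + 0.2436) / 0.0025
  = 8.5673 · 0.4767 / 0.0025
  = 1633.62
Round up → n = 1634 per group.

n = 1634 per group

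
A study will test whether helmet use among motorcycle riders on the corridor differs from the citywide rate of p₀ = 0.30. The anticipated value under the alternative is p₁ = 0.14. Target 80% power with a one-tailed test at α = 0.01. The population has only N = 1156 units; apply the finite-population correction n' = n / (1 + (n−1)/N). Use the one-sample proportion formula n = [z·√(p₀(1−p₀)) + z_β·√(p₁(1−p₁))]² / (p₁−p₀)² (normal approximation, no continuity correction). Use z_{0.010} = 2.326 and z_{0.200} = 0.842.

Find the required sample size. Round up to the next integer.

n = 68

n = [z_α·√(p₀q₀) + z_β·√(p₁q₁)]² / (p₁ − p₀)²
  = [2.326·√(0.30·0.70) + 0.842·√(0.14·0.86)]² / (-0.16)²
  = [2.326·0.4583 + 0.842·0.3470]² / 0.0256
  = [1.3581]² / 0.0256
  = 72.05
Finite-population correction (N = 1156): 72.05 / (1 + (72.05 − 1)/1156) = 67.87.
Round up → n = 68.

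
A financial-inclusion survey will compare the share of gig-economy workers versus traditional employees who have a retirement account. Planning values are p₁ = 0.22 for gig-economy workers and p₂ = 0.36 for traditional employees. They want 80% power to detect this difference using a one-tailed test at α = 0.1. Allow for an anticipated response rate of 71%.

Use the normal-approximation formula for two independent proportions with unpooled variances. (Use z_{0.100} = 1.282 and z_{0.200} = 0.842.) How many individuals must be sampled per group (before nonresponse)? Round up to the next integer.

n = 131 per group

n = (z_α + z_β)² · [p₁(1−p₁) + p₂(1−p₂)] / (p₁ − p₂)²
  = (1.282 + 0.842)² · (0.22·0.78 + 0.36·0.64) / (-0.14)²
  = (2.124)² · (0.1716 + 0.2304) / 0.0196
  = 4.5114 · 0.4020 / 0.0196
  = 92.53
Adjust for 71% response: 92.53 / 0.71 = 130.32.
Round up → n = 131 per group.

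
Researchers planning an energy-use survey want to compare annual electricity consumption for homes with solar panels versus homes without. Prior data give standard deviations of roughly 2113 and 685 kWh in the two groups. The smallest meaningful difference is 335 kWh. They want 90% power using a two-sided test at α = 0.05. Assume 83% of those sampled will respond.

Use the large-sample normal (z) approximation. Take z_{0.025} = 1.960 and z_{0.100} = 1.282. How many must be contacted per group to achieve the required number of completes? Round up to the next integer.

n = (z_{α/2} + z_β)² · (σ₁² + σ₂²) / δ²
  = (1.960 + 1.282)² · (2113² + 685² = 4933994) / 335²
  = 10.5106 · 4933994 / 112225
  = 462.10
Adjust for 83% response: 462.10 / 0.83 = 556.75.
Round up → n = 557 per group.

n = 557 per group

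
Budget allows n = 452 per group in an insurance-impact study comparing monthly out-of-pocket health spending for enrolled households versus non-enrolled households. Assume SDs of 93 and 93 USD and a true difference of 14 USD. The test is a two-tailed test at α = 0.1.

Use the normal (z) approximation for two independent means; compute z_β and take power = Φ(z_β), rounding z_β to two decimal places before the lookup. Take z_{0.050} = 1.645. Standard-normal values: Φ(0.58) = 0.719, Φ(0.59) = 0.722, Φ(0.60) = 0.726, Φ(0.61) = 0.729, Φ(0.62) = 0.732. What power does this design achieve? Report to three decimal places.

Power ≈ 0.732

z_β = δ·√(n/(σ₁²+σ₂²)) − z_{α/2}
    = 14 · √(452/17298) − 1.645
    = 14 · 0.16165 − 1.645
    = 2.2631 − 1.645 = 0.6181 → 0.62
Power = Φ(0.62) = 0.732.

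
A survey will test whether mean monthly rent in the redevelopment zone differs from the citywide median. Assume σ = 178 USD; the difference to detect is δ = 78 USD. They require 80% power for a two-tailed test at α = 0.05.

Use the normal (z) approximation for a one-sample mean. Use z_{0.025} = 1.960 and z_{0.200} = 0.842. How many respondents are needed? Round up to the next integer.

n = 41

n = (z_{α/2} + z_β)² · σ² / δ²
  = (1.960 + 0.842)² · 178² / 78²
  = 7.8512 · 31684 / 6084
  = 40.89
Round up → n = 41.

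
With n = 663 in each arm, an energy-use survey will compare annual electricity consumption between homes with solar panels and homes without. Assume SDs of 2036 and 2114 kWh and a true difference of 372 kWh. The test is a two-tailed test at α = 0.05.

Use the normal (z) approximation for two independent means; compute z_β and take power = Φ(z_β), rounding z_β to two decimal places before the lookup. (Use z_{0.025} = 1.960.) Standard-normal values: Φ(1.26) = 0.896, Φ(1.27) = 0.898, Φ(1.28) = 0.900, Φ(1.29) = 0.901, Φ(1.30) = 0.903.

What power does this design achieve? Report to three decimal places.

z_β = δ·√(n/(σ₁²+σ₂²)) − z_{α/2}
    = 372 · √(663/8614292) − 1.960
    = 372 · 0.00877 − 1.960
    = 3.2635 − 1.960 = 1.3035 → 1.30
Power = Φ(1.30) = 0.903.

Power ≈ 0.903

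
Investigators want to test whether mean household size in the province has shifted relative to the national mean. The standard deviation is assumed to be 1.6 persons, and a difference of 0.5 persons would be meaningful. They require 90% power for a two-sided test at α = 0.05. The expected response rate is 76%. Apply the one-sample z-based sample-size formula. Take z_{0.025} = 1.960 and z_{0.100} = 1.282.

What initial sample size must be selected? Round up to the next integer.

n = 142

n = (z_{α/2} + z_β)² · σ² / δ²
  = (1.960 + 1.282)² · 1.6² / 0.5²
  = 10.5106 · 2.56 / 0.25
  = 107.63
Adjust for 76% response: 107.63 / 0.76 = 141.62.
Round up → n = 142.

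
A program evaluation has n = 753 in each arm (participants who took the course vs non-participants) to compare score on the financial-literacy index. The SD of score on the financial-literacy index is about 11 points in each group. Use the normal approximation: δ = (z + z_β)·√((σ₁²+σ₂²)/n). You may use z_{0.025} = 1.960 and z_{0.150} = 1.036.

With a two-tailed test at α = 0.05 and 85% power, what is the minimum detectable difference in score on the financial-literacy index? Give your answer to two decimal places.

δ = (z_{α/2} + z_β) · √((σ₁²+σ₂²)/n)
  = (1.960 + 1.036) · √(242/753)
  = 2.996 · √0.32138
  = 2.996 · 0.5669
  = 1.6984

Minimum detectable difference ≈ 1.70 points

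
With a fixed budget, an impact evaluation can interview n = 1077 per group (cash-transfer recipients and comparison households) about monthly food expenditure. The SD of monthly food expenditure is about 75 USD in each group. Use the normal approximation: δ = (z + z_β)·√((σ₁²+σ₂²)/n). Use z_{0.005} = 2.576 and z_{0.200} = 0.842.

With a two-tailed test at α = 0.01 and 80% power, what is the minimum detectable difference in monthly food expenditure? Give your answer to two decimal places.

Minimum detectable difference ≈ 11.05 USD

δ = (z_{α/2} + z_β) · √((σ₁²+σ₂²)/n)
  = (2.576 + 0.842) · √(11250/1077)
  = 3.418 · √10.4457
  = 3.418 · 3.2320
  = 11.0469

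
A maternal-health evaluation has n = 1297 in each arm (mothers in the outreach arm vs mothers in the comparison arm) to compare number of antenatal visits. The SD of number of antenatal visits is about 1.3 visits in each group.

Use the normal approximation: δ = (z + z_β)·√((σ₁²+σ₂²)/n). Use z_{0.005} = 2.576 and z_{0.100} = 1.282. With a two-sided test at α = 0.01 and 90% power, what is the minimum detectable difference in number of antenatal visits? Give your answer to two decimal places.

Minimum detectable difference ≈ 0.20 visits

δ = (z_{α/2} + z_β) · √((σ₁²+σ₂²)/n)
  = (2.576 + 1.282) · √(3.38/1297)
  = 3.858 · √0.00261
  = 3.858 · 0.0510
  = 0.1969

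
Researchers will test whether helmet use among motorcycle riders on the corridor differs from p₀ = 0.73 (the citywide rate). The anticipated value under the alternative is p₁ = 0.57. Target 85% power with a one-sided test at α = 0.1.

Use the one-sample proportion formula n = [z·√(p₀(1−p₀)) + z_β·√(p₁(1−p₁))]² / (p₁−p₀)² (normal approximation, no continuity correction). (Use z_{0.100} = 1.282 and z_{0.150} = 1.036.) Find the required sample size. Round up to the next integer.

n = 46

n = [z_α·√(p₀q₀) + z_β·√(p₁q₁)]² / (p₁ − p₀)²
  = [1.282·√(0.73·0.27) + 1.036·√(0.57·0.43)]² / (-0.16)²
  = [1.282·0.4440 + 1.036·0.4951]² / 0.0256
  = [1.0821]² / 0.0256
  = 45.74
Round up → n = 46.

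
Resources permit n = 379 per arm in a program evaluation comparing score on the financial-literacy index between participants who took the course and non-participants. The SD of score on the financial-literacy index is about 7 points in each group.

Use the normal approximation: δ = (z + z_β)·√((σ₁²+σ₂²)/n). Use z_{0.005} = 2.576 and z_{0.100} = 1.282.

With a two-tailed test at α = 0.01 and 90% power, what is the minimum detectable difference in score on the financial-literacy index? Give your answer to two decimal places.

Minimum detectable difference ≈ 1.96 points

δ = (z_{α/2} + z_β) · √((σ₁²+σ₂²)/n)
  = (2.576 + 1.282) · √(98/379)
  = 3.858 · √0.25858
  = 3.858 · 0.5085
  = 1.9618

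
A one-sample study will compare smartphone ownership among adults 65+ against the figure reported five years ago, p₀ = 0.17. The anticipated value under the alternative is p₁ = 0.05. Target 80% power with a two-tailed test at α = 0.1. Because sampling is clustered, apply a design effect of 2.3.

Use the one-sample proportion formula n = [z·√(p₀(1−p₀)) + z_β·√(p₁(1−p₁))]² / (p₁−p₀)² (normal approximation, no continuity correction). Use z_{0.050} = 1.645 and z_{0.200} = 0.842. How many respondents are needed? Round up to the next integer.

n = [z_{α/2}·√(p₀q₀) + z_β·√(p₁q₁)]² / (p₁ − p₀)²
  = [1.645·√(0.17·0.83) + 0.842·√(0.05·0.95)]² / (-0.12)²
  = [1.645·0.3756 + 0.842·0.2179]² / 0.0144
  = [0.8014]² / 0.0144
  = 44.60
Design effect: 2.3 × 44.60 = 102.59.
Round up → n = 103.

n = 103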